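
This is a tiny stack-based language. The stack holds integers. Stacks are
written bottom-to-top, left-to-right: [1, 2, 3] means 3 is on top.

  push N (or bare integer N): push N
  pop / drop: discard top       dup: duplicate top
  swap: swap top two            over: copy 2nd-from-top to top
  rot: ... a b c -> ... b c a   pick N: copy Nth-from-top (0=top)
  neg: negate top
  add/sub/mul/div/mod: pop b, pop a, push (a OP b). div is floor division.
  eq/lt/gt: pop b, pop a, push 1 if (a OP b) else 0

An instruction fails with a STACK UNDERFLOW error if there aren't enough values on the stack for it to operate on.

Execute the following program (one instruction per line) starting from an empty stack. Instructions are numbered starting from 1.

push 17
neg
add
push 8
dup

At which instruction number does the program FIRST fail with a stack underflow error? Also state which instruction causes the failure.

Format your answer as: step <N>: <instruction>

Answer: step 3: add

Derivation:
Step 1 ('push 17'): stack = [17], depth = 1
Step 2 ('neg'): stack = [-17], depth = 1
Step 3 ('add'): needs 2 value(s) but depth is 1 — STACK UNDERFLOW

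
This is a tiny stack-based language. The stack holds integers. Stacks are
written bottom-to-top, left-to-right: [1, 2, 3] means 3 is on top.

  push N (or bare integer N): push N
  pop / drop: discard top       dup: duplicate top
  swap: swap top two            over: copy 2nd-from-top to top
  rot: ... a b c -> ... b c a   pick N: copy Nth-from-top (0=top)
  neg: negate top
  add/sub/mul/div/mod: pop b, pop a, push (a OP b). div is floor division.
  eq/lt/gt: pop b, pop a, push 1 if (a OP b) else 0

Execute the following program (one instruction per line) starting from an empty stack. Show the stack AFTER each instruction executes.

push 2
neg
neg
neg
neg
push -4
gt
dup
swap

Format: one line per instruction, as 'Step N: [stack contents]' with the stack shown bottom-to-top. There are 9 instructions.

Step 1: [2]
Step 2: [-2]
Step 3: [2]
Step 4: [-2]
Step 5: [2]
Step 6: [2, -4]
Step 7: [1]
Step 8: [1, 1]
Step 9: [1, 1]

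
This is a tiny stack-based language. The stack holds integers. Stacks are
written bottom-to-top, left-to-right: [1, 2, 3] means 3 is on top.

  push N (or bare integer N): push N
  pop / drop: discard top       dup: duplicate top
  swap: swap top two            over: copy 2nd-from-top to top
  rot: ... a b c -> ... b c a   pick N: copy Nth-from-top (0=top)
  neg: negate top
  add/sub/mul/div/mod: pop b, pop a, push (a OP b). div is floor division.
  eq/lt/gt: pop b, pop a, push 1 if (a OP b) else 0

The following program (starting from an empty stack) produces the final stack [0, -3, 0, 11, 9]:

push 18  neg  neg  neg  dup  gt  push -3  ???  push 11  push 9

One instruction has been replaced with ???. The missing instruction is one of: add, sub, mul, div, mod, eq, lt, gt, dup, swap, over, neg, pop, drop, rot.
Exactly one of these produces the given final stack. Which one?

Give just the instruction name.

Answer: over

Derivation:
Stack before ???: [0, -3]
Stack after ???:  [0, -3, 0]
The instruction that transforms [0, -3] -> [0, -3, 0] is: over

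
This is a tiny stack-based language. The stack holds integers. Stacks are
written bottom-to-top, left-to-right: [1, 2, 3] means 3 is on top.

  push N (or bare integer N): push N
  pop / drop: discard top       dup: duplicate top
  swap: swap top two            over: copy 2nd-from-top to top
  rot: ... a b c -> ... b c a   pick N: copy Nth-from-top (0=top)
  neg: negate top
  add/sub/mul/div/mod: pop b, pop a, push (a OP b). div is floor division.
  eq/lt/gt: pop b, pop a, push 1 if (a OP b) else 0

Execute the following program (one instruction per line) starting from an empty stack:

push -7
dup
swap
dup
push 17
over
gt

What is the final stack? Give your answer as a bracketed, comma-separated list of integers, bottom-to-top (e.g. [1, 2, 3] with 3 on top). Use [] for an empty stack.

Answer: [-7, -7, -7, 1]

Derivation:
After 'push -7': [-7]
After 'dup': [-7, -7]
After 'swap': [-7, -7]
After 'dup': [-7, -7, -7]
After 'push 17': [-7, -7, -7, 17]
After 'over': [-7, -7, -7, 17, -7]
After 'gt': [-7, -7, -7, 1]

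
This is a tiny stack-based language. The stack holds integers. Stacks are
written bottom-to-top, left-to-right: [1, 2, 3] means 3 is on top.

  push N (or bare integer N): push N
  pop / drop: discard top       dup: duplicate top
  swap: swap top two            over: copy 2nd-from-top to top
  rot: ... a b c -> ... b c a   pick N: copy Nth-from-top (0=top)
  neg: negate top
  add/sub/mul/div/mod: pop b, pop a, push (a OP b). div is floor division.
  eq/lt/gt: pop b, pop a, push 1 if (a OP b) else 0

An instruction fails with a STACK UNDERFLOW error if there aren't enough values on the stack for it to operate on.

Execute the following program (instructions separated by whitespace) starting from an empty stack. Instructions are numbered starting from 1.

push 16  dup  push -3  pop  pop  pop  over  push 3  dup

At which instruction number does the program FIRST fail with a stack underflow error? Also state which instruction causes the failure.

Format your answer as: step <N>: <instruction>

Step 1 ('push 16'): stack = [16], depth = 1
Step 2 ('dup'): stack = [16, 16], depth = 2
Step 3 ('push -3'): stack = [16, 16, -3], depth = 3
Step 4 ('pop'): stack = [16, 16], depth = 2
Step 5 ('pop'): stack = [16], depth = 1
Step 6 ('pop'): stack = [], depth = 0
Step 7 ('over'): needs 2 value(s) but depth is 0 — STACK UNDERFLOW

Answer: step 7: over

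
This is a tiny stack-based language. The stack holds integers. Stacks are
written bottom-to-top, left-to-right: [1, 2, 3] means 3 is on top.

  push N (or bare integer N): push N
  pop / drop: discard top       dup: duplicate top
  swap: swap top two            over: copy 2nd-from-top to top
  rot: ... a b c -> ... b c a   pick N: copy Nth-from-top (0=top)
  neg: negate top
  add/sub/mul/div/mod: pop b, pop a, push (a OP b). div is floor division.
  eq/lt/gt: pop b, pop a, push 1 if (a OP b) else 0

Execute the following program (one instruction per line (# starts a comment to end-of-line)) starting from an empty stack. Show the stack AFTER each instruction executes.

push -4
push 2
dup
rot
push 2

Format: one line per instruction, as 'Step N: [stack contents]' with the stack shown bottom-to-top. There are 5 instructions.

Step 1: [-4]
Step 2: [-4, 2]
Step 3: [-4, 2, 2]
Step 4: [2, 2, -4]
Step 5: [2, 2, -4, 2]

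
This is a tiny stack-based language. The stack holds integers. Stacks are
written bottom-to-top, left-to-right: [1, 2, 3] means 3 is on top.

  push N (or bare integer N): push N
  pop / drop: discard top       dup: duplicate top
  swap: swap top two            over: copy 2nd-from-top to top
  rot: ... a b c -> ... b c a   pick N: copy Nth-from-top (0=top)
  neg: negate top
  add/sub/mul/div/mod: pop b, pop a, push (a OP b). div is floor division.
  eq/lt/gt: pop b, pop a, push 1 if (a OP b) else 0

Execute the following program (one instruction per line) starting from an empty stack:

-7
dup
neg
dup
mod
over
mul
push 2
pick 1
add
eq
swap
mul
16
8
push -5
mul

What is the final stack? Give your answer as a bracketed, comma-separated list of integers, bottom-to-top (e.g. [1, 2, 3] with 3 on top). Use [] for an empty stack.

After 'push -7': [-7]
After 'dup': [-7, -7]
After 'neg': [-7, 7]
After 'dup': [-7, 7, 7]
After 'mod': [-7, 0]
After 'over': [-7, 0, -7]
After 'mul': [-7, 0]
After 'push 2': [-7, 0, 2]
After 'pick 1': [-7, 0, 2, 0]
After 'add': [-7, 0, 2]
After 'eq': [-7, 0]
After 'swap': [0, -7]
After 'mul': [0]
After 'push 16': [0, 16]
After 'push 8': [0, 16, 8]
After 'push -5': [0, 16, 8, -5]
After 'mul': [0, 16, -40]

Answer: [0, 16, -40]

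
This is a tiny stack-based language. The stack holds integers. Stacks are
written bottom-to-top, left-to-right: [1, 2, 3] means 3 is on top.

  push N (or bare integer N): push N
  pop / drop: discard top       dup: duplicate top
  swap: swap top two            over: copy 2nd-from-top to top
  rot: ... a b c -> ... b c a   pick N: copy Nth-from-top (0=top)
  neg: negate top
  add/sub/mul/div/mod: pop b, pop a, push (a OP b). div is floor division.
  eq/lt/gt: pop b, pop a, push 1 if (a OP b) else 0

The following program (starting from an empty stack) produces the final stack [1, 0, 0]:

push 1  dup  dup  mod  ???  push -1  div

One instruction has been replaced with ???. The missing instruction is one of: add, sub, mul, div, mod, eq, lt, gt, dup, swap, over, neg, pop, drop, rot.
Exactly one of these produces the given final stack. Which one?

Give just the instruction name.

Answer: dup

Derivation:
Stack before ???: [1, 0]
Stack after ???:  [1, 0, 0]
The instruction that transforms [1, 0] -> [1, 0, 0] is: dup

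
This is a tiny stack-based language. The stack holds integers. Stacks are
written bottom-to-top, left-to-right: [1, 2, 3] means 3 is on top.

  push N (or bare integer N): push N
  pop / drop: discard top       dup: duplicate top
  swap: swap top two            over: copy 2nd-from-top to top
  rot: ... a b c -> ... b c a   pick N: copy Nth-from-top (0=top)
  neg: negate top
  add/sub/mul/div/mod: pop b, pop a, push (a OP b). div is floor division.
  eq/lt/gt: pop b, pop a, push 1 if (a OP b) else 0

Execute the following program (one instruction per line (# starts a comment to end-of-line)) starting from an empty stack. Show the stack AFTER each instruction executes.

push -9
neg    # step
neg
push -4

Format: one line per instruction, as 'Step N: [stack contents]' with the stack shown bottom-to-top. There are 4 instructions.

Step 1: [-9]
Step 2: [9]
Step 3: [-9]
Step 4: [-9, -4]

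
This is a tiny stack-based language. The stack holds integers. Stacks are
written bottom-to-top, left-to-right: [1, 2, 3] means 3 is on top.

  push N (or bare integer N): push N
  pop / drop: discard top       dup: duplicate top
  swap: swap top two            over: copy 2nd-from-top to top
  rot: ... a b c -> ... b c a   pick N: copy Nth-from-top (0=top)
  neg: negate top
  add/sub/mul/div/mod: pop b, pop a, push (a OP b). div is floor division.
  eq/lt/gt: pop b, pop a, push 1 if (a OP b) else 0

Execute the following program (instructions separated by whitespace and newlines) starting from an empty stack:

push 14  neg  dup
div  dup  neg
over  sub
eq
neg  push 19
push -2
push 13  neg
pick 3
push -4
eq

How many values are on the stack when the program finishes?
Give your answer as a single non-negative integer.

After 'push 14': stack = [14] (depth 1)
After 'neg': stack = [-14] (depth 1)
After 'dup': stack = [-14, -14] (depth 2)
After 'div': stack = [1] (depth 1)
After 'dup': stack = [1, 1] (depth 2)
After 'neg': stack = [1, -1] (depth 2)
After 'over': stack = [1, -1, 1] (depth 3)
After 'sub': stack = [1, -2] (depth 2)
After 'eq': stack = [0] (depth 1)
After 'neg': stack = [0] (depth 1)
After 'push 19': stack = [0, 19] (depth 2)
After 'push -2': stack = [0, 19, -2] (depth 3)
After 'push 13': stack = [0, 19, -2, 13] (depth 4)
After 'neg': stack = [0, 19, -2, -13] (depth 4)
After 'pick 3': stack = [0, 19, -2, -13, 0] (depth 5)
After 'push -4': stack = [0, 19, -2, -13, 0, -4] (depth 6)
After 'eq': stack = [0, 19, -2, -13, 0] (depth 5)

Answer: 5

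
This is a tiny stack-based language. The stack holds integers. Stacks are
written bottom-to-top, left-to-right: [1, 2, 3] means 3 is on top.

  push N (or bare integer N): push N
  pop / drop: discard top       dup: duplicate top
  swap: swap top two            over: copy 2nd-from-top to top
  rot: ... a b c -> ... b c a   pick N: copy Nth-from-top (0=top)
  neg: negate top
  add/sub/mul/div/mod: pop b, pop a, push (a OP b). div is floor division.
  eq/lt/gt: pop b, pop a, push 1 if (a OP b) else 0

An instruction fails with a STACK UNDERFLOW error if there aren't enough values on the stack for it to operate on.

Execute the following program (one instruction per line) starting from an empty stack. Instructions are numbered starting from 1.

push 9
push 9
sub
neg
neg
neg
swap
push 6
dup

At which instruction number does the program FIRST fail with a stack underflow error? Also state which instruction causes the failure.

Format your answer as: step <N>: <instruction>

Answer: step 7: swap

Derivation:
Step 1 ('push 9'): stack = [9], depth = 1
Step 2 ('push 9'): stack = [9, 9], depth = 2
Step 3 ('sub'): stack = [0], depth = 1
Step 4 ('neg'): stack = [0], depth = 1
Step 5 ('neg'): stack = [0], depth = 1
Step 6 ('neg'): stack = [0], depth = 1
Step 7 ('swap'): needs 2 value(s) but depth is 1 — STACK UNDERFLOW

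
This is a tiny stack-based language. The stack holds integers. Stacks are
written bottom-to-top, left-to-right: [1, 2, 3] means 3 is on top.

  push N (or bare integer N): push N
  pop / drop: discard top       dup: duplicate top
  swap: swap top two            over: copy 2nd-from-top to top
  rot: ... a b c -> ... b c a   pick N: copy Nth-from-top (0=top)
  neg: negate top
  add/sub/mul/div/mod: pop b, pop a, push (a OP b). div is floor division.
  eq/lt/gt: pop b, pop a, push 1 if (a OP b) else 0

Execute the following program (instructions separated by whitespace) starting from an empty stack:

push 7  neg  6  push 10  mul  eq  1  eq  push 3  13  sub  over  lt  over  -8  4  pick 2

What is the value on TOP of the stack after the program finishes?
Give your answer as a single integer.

Answer: 0

Derivation:
After 'push 7': [7]
After 'neg': [-7]
After 'push 6': [-7, 6]
After 'push 10': [-7, 6, 10]
After 'mul': [-7, 60]
After 'eq': [0]
After 'push 1': [0, 1]
After 'eq': [0]
After 'push 3': [0, 3]
After 'push 13': [0, 3, 13]
After 'sub': [0, -10]
After 'over': [0, -10, 0]
After 'lt': [0, 1]
After 'over': [0, 1, 0]
After 'push -8': [0, 1, 0, -8]
After 'push 4': [0, 1, 0, -8, 4]
After 'pick 2': [0, 1, 0, -8, 4, 0]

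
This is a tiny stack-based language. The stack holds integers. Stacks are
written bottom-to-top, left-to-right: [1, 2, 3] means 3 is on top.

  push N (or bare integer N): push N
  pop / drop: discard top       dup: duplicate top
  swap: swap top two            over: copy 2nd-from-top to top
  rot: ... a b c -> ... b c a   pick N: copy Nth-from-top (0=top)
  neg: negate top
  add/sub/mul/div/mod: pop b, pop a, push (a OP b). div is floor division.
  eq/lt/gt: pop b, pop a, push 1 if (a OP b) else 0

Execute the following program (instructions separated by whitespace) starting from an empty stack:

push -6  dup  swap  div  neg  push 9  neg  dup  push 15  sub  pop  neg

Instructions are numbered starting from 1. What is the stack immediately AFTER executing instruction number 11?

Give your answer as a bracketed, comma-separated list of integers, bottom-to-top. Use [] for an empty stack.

Answer: [-1, -9]

Derivation:
Step 1 ('push -6'): [-6]
Step 2 ('dup'): [-6, -6]
Step 3 ('swap'): [-6, -6]
Step 4 ('div'): [1]
Step 5 ('neg'): [-1]
Step 6 ('push 9'): [-1, 9]
Step 7 ('neg'): [-1, -9]
Step 8 ('dup'): [-1, -9, -9]
Step 9 ('push 15'): [-1, -9, -9, 15]
Step 10 ('sub'): [-1, -9, -24]
Step 11 ('pop'): [-1, -9]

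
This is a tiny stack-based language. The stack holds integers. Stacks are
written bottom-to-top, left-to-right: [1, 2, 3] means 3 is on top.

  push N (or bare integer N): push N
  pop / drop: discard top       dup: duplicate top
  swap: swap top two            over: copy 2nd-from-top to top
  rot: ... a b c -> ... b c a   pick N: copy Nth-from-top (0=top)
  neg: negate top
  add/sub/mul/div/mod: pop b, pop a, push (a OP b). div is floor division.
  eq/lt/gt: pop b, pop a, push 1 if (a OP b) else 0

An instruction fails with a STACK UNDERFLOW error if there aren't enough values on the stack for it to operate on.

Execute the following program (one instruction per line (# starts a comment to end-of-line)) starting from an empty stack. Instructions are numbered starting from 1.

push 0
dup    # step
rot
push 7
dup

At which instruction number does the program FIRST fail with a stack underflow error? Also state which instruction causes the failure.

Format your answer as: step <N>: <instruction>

Answer: step 3: rot

Derivation:
Step 1 ('push 0'): stack = [0], depth = 1
Step 2 ('dup'): stack = [0, 0], depth = 2
Step 3 ('rot'): needs 3 value(s) but depth is 2 — STACK UNDERFLOW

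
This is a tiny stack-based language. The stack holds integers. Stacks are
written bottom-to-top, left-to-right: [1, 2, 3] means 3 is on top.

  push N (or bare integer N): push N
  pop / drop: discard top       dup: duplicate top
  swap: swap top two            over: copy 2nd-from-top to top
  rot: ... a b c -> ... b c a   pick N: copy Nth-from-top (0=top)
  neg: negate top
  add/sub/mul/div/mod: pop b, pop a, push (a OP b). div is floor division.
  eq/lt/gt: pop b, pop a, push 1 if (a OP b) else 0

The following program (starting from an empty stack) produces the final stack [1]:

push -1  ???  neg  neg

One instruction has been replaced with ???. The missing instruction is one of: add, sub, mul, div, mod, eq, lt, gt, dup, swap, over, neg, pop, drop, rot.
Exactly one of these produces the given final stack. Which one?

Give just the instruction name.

Answer: neg

Derivation:
Stack before ???: [-1]
Stack after ???:  [1]
The instruction that transforms [-1] -> [1] is: neg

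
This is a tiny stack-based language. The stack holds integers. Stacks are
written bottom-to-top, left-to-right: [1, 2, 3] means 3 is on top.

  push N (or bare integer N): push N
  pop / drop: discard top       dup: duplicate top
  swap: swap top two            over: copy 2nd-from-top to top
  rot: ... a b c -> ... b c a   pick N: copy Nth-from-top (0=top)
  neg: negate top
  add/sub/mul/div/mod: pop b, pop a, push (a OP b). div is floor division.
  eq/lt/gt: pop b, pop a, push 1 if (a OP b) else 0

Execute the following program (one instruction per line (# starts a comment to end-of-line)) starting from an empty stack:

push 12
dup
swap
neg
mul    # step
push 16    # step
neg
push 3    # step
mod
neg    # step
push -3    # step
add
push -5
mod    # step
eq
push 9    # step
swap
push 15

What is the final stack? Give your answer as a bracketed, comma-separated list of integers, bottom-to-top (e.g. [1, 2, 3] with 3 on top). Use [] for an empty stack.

After 'push 12': [12]
After 'dup': [12, 12]
After 'swap': [12, 12]
After 'neg': [12, -12]
After 'mul': [-144]
After 'push 16': [-144, 16]
After 'neg': [-144, -16]
After 'push 3': [-144, -16, 3]
After 'mod': [-144, 2]
After 'neg': [-144, -2]
After 'push -3': [-144, -2, -3]
After 'add': [-144, -5]
After 'push -5': [-144, -5, -5]
After 'mod': [-144, 0]
After 'eq': [0]
After 'push 9': [0, 9]
After 'swap': [9, 0]
After 'push 15': [9, 0, 15]

Answer: [9, 0, 15]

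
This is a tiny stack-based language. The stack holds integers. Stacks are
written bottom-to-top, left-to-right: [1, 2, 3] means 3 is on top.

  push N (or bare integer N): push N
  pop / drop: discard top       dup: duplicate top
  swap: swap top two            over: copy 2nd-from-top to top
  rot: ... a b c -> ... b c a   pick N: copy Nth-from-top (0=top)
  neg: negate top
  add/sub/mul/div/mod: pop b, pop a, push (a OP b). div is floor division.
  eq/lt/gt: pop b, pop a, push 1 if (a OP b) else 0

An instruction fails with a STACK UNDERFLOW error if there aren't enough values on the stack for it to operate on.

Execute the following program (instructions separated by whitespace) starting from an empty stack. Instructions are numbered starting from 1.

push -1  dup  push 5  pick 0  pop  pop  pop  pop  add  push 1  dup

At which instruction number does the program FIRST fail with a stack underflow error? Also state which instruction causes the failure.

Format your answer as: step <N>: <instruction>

Answer: step 9: add

Derivation:
Step 1 ('push -1'): stack = [-1], depth = 1
Step 2 ('dup'): stack = [-1, -1], depth = 2
Step 3 ('push 5'): stack = [-1, -1, 5], depth = 3
Step 4 ('pick 0'): stack = [-1, -1, 5, 5], depth = 4
Step 5 ('pop'): stack = [-1, -1, 5], depth = 3
Step 6 ('pop'): stack = [-1, -1], depth = 2
Step 7 ('pop'): stack = [-1], depth = 1
Step 8 ('pop'): stack = [], depth = 0
Step 9 ('add'): needs 2 value(s) but depth is 0 — STACK UNDERFLOW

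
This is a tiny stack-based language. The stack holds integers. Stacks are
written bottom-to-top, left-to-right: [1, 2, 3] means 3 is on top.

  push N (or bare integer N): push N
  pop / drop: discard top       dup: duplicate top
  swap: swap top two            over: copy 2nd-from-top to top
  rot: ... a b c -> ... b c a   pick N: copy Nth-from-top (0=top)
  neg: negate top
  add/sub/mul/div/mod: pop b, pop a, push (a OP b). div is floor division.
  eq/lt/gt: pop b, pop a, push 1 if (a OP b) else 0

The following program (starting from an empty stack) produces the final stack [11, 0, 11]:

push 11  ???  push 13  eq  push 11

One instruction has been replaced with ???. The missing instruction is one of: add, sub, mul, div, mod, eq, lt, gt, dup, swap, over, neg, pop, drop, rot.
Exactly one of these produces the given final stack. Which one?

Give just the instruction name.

Stack before ???: [11]
Stack after ???:  [11, 11]
The instruction that transforms [11] -> [11, 11] is: dup

Answer: dup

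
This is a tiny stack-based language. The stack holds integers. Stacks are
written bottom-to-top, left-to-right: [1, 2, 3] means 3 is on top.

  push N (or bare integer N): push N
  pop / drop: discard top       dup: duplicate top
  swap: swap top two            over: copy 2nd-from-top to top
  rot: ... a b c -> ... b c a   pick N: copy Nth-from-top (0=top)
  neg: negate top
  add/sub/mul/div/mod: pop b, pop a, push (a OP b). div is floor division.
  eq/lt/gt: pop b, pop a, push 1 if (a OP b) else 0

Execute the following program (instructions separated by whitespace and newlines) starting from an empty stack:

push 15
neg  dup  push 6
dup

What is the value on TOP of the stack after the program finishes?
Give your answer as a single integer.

After 'push 15': [15]
After 'neg': [-15]
After 'dup': [-15, -15]
After 'push 6': [-15, -15, 6]
After 'dup': [-15, -15, 6, 6]

Answer: 6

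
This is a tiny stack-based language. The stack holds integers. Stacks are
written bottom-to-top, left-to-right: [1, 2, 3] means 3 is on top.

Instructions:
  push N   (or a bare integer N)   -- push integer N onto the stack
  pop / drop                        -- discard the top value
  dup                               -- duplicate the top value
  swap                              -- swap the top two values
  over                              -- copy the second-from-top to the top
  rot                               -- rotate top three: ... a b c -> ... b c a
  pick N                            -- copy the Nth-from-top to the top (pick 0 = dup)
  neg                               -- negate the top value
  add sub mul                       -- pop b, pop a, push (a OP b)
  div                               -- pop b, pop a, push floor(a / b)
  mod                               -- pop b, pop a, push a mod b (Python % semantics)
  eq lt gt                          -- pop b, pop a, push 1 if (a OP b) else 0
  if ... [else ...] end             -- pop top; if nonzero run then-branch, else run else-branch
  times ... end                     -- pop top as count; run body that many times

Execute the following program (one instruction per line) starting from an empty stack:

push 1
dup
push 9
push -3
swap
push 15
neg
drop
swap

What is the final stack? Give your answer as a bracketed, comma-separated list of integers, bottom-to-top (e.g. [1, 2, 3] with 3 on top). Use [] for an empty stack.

After 'push 1': [1]
After 'dup': [1, 1]
After 'push 9': [1, 1, 9]
After 'push -3': [1, 1, 9, -3]
After 'swap': [1, 1, -3, 9]
After 'push 15': [1, 1, -3, 9, 15]
After 'neg': [1, 1, -3, 9, -15]
After 'drop': [1, 1, -3, 9]
After 'swap': [1, 1, 9, -3]

Answer: [1, 1, 9, -3]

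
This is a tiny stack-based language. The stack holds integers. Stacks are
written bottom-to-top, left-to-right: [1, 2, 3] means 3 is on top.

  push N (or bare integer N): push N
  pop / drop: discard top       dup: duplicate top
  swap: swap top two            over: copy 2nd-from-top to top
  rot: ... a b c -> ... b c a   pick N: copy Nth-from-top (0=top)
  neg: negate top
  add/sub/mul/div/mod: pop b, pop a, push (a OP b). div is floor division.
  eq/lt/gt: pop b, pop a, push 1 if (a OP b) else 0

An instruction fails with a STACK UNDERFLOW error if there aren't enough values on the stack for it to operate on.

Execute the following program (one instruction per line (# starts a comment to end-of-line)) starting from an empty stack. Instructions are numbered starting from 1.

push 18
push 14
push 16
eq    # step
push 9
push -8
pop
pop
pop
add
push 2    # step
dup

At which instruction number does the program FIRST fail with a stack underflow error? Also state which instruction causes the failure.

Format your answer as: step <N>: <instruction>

Answer: step 10: add

Derivation:
Step 1 ('push 18'): stack = [18], depth = 1
Step 2 ('push 14'): stack = [18, 14], depth = 2
Step 3 ('push 16'): stack = [18, 14, 16], depth = 3
Step 4 ('eq'): stack = [18, 0], depth = 2
Step 5 ('push 9'): stack = [18, 0, 9], depth = 3
Step 6 ('push -8'): stack = [18, 0, 9, -8], depth = 4
Step 7 ('pop'): stack = [18, 0, 9], depth = 3
Step 8 ('pop'): stack = [18, 0], depth = 2
Step 9 ('pop'): stack = [18], depth = 1
Step 10 ('add'): needs 2 value(s) but depth is 1 — STACK UNDERFLOW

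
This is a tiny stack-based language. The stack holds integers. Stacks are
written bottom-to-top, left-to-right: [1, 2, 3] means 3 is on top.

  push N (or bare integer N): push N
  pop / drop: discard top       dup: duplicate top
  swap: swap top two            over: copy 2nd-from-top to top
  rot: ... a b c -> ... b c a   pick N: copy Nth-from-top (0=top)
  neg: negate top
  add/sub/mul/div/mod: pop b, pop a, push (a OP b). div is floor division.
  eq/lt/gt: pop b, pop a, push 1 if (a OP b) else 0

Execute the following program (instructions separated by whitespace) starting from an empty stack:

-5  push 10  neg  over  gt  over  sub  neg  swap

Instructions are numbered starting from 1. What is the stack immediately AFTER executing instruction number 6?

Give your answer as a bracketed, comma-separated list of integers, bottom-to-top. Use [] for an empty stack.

Answer: [-5, 0, -5]

Derivation:
Step 1 ('-5'): [-5]
Step 2 ('push 10'): [-5, 10]
Step 3 ('neg'): [-5, -10]
Step 4 ('over'): [-5, -10, -5]
Step 5 ('gt'): [-5, 0]
Step 6 ('over'): [-5, 0, -5]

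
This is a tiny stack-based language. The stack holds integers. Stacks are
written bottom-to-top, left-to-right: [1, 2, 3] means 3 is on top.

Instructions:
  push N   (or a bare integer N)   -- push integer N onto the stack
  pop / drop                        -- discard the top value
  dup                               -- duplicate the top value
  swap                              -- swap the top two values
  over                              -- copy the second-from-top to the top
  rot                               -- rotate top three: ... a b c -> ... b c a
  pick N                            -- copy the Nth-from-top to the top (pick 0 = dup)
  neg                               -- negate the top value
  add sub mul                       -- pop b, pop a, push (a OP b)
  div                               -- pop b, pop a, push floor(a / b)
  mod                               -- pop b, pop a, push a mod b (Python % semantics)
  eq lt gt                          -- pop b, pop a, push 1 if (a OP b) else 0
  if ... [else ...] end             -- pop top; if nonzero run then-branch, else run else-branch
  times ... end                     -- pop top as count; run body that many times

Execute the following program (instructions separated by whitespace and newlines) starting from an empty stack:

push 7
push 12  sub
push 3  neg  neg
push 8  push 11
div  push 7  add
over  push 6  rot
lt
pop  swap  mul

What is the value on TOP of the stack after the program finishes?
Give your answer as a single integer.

Answer: 9

Derivation:
After 'push 7': [7]
After 'push 12': [7, 12]
After 'sub': [-5]
After 'push 3': [-5, 3]
After 'neg': [-5, -3]
After 'neg': [-5, 3]
After 'push 8': [-5, 3, 8]
After 'push 11': [-5, 3, 8, 11]
After 'div': [-5, 3, 0]
After 'push 7': [-5, 3, 0, 7]
After 'add': [-5, 3, 7]
After 'over': [-5, 3, 7, 3]
After 'push 6': [-5, 3, 7, 3, 6]
After 'rot': [-5, 3, 3, 6, 7]
After 'lt': [-5, 3, 3, 1]
After 'pop': [-5, 3, 3]
After 'swap': [-5, 3, 3]
After 'mul': [-5, 9]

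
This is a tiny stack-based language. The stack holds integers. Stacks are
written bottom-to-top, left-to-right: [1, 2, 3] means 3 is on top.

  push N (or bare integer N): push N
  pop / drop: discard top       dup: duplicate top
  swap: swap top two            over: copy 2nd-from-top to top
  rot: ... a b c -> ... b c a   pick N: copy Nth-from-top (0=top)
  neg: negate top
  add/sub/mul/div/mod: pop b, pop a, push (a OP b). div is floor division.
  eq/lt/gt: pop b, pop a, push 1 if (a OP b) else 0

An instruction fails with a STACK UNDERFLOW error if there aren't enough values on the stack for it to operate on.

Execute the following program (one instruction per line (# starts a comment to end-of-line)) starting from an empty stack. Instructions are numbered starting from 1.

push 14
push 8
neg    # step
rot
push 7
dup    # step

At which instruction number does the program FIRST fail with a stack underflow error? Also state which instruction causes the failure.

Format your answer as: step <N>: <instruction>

Answer: step 4: rot

Derivation:
Step 1 ('push 14'): stack = [14], depth = 1
Step 2 ('push 8'): stack = [14, 8], depth = 2
Step 3 ('neg'): stack = [14, -8], depth = 2
Step 4 ('rot'): needs 3 value(s) but depth is 2 — STACK UNDERFLOW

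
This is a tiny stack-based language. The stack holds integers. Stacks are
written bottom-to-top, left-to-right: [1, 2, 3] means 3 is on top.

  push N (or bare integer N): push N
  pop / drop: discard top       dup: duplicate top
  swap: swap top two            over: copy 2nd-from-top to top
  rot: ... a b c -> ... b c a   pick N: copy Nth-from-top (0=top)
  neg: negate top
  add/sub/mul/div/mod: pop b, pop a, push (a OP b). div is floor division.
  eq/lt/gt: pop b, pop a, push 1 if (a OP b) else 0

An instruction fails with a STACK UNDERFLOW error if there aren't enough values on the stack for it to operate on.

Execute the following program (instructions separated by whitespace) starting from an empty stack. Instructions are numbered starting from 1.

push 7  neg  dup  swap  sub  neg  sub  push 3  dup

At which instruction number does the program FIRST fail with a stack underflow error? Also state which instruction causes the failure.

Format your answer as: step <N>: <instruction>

Answer: step 7: sub

Derivation:
Step 1 ('push 7'): stack = [7], depth = 1
Step 2 ('neg'): stack = [-7], depth = 1
Step 3 ('dup'): stack = [-7, -7], depth = 2
Step 4 ('swap'): stack = [-7, -7], depth = 2
Step 5 ('sub'): stack = [0], depth = 1
Step 6 ('neg'): stack = [0], depth = 1
Step 7 ('sub'): needs 2 value(s) but depth is 1 — STACK UNDERFLOW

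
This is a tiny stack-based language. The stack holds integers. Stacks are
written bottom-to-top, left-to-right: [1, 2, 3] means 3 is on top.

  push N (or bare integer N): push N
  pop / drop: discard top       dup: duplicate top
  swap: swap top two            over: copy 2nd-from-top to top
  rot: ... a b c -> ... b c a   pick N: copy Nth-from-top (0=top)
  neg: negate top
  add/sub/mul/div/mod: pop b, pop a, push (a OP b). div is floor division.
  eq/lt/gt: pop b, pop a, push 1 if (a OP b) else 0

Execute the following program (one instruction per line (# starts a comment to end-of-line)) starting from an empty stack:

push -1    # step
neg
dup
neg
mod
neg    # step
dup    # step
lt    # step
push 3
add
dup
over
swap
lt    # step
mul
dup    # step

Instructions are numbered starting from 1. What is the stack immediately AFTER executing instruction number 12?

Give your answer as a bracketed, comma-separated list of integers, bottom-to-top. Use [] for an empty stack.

Answer: [3, 3, 3]

Derivation:
Step 1 ('push -1'): [-1]
Step 2 ('neg'): [1]
Step 3 ('dup'): [1, 1]
Step 4 ('neg'): [1, -1]
Step 5 ('mod'): [0]
Step 6 ('neg'): [0]
Step 7 ('dup'): [0, 0]
Step 8 ('lt'): [0]
Step 9 ('push 3'): [0, 3]
Step 10 ('add'): [3]
Step 11 ('dup'): [3, 3]
Step 12 ('over'): [3, 3, 3]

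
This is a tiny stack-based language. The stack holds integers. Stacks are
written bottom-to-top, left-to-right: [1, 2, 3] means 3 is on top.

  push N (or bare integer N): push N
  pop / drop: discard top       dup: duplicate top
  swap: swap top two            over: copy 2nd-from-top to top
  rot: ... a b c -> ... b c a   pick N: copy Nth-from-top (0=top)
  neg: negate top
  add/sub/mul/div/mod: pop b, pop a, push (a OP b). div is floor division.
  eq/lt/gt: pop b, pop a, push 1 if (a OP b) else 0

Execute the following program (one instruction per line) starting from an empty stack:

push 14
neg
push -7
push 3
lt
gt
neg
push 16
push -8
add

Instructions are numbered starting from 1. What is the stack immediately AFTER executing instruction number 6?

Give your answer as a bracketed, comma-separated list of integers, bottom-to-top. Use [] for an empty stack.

Step 1 ('push 14'): [14]
Step 2 ('neg'): [-14]
Step 3 ('push -7'): [-14, -7]
Step 4 ('push 3'): [-14, -7, 3]
Step 5 ('lt'): [-14, 1]
Step 6 ('gt'): [0]

Answer: [0]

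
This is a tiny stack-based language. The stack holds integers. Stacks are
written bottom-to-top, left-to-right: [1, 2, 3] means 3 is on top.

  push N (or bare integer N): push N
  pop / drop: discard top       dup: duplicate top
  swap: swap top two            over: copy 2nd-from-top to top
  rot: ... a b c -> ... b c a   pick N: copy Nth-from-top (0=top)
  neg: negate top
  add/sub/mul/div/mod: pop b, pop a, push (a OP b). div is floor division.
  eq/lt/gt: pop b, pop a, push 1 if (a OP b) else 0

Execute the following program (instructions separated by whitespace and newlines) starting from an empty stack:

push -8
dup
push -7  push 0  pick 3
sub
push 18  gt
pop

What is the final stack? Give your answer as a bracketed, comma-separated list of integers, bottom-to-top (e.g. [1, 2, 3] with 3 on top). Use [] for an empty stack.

After 'push -8': [-8]
After 'dup': [-8, -8]
After 'push -7': [-8, -8, -7]
After 'push 0': [-8, -8, -7, 0]
After 'pick 3': [-8, -8, -7, 0, -8]
After 'sub': [-8, -8, -7, 8]
After 'push 18': [-8, -8, -7, 8, 18]
After 'gt': [-8, -8, -7, 0]
After 'pop': [-8, -8, -7]

Answer: [-8, -8, -7]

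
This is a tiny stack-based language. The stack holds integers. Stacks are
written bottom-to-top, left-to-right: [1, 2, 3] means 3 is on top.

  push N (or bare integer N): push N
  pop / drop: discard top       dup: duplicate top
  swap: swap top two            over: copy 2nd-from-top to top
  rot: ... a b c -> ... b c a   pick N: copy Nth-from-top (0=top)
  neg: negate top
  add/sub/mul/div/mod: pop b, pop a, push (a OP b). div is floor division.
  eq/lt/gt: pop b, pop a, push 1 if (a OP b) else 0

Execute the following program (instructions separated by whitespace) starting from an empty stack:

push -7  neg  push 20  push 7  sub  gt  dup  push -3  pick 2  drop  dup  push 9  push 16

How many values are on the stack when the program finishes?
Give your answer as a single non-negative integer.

Answer: 6

Derivation:
After 'push -7': stack = [-7] (depth 1)
After 'neg': stack = [7] (depth 1)
After 'push 20': stack = [7, 20] (depth 2)
After 'push 7': stack = [7, 20, 7] (depth 3)
After 'sub': stack = [7, 13] (depth 2)
After 'gt': stack = [0] (depth 1)
After 'dup': stack = [0, 0] (depth 2)
After 'push -3': stack = [0, 0, -3] (depth 3)
After 'pick 2': stack = [0, 0, -3, 0] (depth 4)
After 'drop': stack = [0, 0, -3] (depth 3)
After 'dup': stack = [0, 0, -3, -3] (depth 4)
After 'push 9': stack = [0, 0, -3, -3, 9] (depth 5)
After 'push 16': stack = [0, 0, -3, -3, 9, 16] (depth 6)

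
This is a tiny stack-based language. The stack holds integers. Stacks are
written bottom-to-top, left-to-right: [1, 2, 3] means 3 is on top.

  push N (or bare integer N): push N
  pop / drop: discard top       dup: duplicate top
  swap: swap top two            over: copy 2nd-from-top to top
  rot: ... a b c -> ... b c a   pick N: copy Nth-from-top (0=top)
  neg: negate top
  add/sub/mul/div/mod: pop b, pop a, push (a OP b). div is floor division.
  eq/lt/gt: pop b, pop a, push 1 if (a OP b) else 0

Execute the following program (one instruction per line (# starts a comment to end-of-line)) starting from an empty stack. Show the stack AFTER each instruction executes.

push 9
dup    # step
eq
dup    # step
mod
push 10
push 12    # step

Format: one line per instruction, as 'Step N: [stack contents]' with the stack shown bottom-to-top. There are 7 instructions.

Step 1: [9]
Step 2: [9, 9]
Step 3: [1]
Step 4: [1, 1]
Step 5: [0]
Step 6: [0, 10]
Step 7: [0, 10, 12]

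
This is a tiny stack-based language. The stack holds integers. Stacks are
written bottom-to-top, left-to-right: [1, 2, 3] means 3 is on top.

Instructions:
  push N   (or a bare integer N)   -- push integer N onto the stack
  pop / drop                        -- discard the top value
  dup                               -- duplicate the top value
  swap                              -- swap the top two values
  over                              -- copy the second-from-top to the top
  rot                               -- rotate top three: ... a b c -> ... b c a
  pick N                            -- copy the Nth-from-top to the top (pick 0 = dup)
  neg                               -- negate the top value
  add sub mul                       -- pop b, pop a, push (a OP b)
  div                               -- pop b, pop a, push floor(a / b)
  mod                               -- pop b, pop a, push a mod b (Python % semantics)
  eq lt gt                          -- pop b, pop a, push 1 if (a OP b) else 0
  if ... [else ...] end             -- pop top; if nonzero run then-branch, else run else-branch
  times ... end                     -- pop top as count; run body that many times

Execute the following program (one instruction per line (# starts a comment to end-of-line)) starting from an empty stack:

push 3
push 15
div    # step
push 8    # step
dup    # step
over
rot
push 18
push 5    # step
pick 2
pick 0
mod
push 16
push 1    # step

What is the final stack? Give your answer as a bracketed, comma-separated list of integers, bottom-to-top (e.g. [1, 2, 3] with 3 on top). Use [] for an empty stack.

Answer: [0, 8, 8, 8, 18, 5, 0, 16, 1]

Derivation:
After 'push 3': [3]
After 'push 15': [3, 15]
After 'div': [0]
After 'push 8': [0, 8]
After 'dup': [0, 8, 8]
After 'over': [0, 8, 8, 8]
After 'rot': [0, 8, 8, 8]
After 'push 18': [0, 8, 8, 8, 18]
After 'push 5': [0, 8, 8, 8, 18, 5]
After 'pick 2': [0, 8, 8, 8, 18, 5, 8]
After 'pick 0': [0, 8, 8, 8, 18, 5, 8, 8]
After 'mod': [0, 8, 8, 8, 18, 5, 0]
After 'push 16': [0, 8, 8, 8, 18, 5, 0, 16]
After 'push 1': [0, 8, 8, 8, 18, 5, 0, 16, 1]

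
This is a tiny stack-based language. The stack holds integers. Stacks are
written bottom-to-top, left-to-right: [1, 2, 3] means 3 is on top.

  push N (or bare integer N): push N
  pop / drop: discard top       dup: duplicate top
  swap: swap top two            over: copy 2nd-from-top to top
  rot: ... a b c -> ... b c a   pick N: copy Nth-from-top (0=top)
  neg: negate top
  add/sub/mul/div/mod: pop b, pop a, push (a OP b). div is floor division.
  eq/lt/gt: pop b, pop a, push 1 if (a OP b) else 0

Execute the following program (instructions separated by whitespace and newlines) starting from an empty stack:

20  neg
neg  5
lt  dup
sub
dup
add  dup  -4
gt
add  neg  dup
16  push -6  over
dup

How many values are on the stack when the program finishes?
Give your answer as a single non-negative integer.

After 'push 20': stack = [20] (depth 1)
After 'neg': stack = [-20] (depth 1)
After 'neg': stack = [20] (depth 1)
After 'push 5': stack = [20, 5] (depth 2)
After 'lt': stack = [0] (depth 1)
After 'dup': stack = [0, 0] (depth 2)
After 'sub': stack = [0] (depth 1)
After 'dup': stack = [0, 0] (depth 2)
After 'add': stack = [0] (depth 1)
After 'dup': stack = [0, 0] (depth 2)
After 'push -4': stack = [0, 0, -4] (depth 3)
After 'gt': stack = [0, 1] (depth 2)
After 'add': stack = [1] (depth 1)
After 'neg': stack = [-1] (depth 1)
After 'dup': stack = [-1, -1] (depth 2)
After 'push 16': stack = [-1, -1, 16] (depth 3)
After 'push -6': stack = [-1, -1, 16, -6] (depth 4)
After 'over': stack = [-1, -1, 16, -6, 16] (depth 5)
After 'dup': stack = [-1, -1, 16, -6, 16, 16] (depth 6)

Answer: 6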